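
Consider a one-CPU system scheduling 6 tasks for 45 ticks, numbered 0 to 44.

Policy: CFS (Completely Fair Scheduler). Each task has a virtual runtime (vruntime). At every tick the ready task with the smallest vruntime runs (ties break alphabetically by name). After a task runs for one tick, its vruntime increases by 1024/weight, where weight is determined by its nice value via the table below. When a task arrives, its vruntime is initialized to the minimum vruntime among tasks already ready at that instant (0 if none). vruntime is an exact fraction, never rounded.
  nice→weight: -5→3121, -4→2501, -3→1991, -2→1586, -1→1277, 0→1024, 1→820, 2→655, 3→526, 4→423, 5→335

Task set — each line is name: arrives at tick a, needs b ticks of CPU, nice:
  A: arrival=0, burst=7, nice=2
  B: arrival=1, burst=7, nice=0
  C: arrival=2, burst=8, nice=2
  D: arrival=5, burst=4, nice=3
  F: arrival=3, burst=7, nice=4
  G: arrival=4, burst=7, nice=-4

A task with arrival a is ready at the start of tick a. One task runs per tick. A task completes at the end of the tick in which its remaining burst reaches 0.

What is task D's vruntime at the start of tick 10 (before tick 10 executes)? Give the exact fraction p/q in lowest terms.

t=0: vr[A=0] → run A
t=1: vr[A=1024/655 B=1024/655] → run A
t=2: vr[A=2048/655 B=1024/655 C=1024/655] → run B
t=3: vr[A=2048/655 B=1679/655 C=1024/655 F=1024/655] → run C
t=4: vr[A=2048/655 B=1679/655 C=2048/655 F=1024/655 G=1024/655] → run F
t=5: vr[A=2048/655 B=1679/655 C=2048/655 D=1024/655 F=1103872/277065 G=1024/655] → run D
t=6: vr[A=2048/655 B=1679/655 C=2048/655 D=604672/172265 F=1103872/277065 G=1024/655] → run G
t=7: vr[A=2048/655 B=1679/655 C=2048/655 D=604672/172265 F=1103872/277065 G=3231744/1638155] → run G
t=8: vr[A=2048/655 B=1679/655 C=2048/655 D=604672/172265 F=1103872/277065 G=3902464/1638155] → run G
t=9: vr[A=2048/655 B=1679/655 C=2048/655 D=604672/172265 F=1103872/277065 G=4573184/1638155] → run B
t=10: vr[A=2048/655 B=2334/655 C=2048/655 D=604672/172265 F=1103872/277065 G=4573184/1638155] → run G
t=11: vr[A=2048/655 B=2334/655 C=2048/655 D=604672/172265 F=1103872/277065 G=5243904/1638155] → run A
t=12: vr[A=3072/655 B=2334/655 C=2048/655 D=604672/172265 F=1103872/277065 G=5243904/1638155] → run C
t=13: vr[A=3072/655 B=2334/655 C=3072/655 D=604672/172265 F=1103872/277065 G=5243904/1638155] → run G
t=14: vr[A=3072/655 B=2334/655 C=3072/655 D=604672/172265 F=1103872/277065 G=5914624/1638155] → run D
t=15: vr[A=3072/655 B=2334/655 C=3072/655 D=940032/172265 F=1103872/277065 G=5914624/1638155] → run B
t=16: vr[A=3072/655 B=2989/655 C=3072/655 D=940032/172265 F=1103872/277065 G=5914624/1638155] → run G
t=17: vr[A=3072/655 B=2989/655 C=3072/655 D=940032/172265 F=1103872/277065 G=6585344/1638155] → run F
t=18: vr[A=3072/655 B=2989/655 C=3072/655 D=940032/172265 F=1774592/277065 G=6585344/1638155] → run G
t=19: vr[A=3072/655 B=2989/655 C=3072/655 D=940032/172265 F=1774592/277065] → run B
t=20: vr[A=3072/655 B=3644/655 C=3072/655 D=940032/172265 F=1774592/277065] → run A
t=21: vr[A=4096/655 B=3644/655 C=3072/655 D=940032/172265 F=1774592/277065] → run C
t=22: vr[A=4096/655 B=3644/655 C=4096/655 D=940032/172265 F=1774592/277065] → run D
t=23: vr[A=4096/655 B=3644/655 C=4096/655 D=1275392/172265 F=1774592/277065] → run B
t=24: vr[A=4096/655 B=4299/655 C=4096/655 D=1275392/172265 F=1774592/277065] → run A
t=25: vr[A=1024/131 B=4299/655 C=4096/655 D=1275392/172265 F=1774592/277065] → run C
t=26: vr[A=1024/131 B=4299/655 C=1024/131 D=1275392/172265 F=1774592/277065] → run F
t=27: vr[A=1024/131 B=4299/655 C=1024/131 D=1275392/172265 F=815104/92355] → run B
t=28: vr[A=1024/131 B=4954/655 C=1024/131 D=1275392/172265 F=815104/92355] → run D
t=29: vr[A=1024/131 B=4954/655 C=1024/131 F=815104/92355] → run B
t=30: vr[A=1024/131 C=1024/131 F=815104/92355] → run A
t=31: vr[A=6144/655 C=1024/131 F=815104/92355] → run C
t=32: vr[A=6144/655 C=6144/655 F=815104/92355] → run F
t=33: vr[A=6144/655 C=6144/655 F=3116032/277065] → run A
t=34: vr[C=6144/655 F=3116032/277065] → run C
t=35: vr[C=7168/655 F=3116032/277065] → run C
t=36: vr[C=8192/655 F=3116032/277065] → run F
t=37: vr[C=8192/655 F=3786752/277065] → run C
t=38: vr[F=3786752/277065] → run F
t=39: vr[F=1485824/92355] → run F
t=40: (idle)
t=41: (idle)
t=42: (idle)
t=43: (idle)
t=44: (idle)

vruntime(D, start of tick 10) = 604672/172265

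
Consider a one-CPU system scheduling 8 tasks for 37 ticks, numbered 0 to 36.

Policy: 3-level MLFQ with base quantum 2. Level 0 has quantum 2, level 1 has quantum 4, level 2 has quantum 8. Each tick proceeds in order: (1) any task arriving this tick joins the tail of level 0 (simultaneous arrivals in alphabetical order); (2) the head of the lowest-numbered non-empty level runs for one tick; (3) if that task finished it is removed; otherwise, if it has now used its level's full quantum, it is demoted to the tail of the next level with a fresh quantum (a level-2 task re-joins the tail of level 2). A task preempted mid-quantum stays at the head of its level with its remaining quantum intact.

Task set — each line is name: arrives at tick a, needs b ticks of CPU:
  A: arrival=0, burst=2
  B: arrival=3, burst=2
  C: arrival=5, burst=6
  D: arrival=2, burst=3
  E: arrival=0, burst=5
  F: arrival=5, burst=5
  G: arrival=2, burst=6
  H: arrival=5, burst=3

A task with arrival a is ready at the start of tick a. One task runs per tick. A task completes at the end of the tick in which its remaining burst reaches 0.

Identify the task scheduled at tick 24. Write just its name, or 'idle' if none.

t=0: L0/L1/L2 = AE/-/- → run A
t=1: L0/L1/L2 = AE/-/- → run A
t=2: L0/L1/L2 = EDG/-/- → run E
t=3: L0/L1/L2 = EDGB/-/- → run E
t=4: L0/L1/L2 = DGB/E/- → run D
t=5: L0/L1/L2 = DGBCFH/E/- → run D
t=6: L0/L1/L2 = GBCFH/ED/- → run G
t=7: L0/L1/L2 = GBCFH/ED/- → run G
t=8: L0/L1/L2 = BCFH/EDG/- → run B
t=9: L0/L1/L2 = BCFH/EDG/- → run B
t=10: L0/L1/L2 = CFH/EDG/- → run C
t=11: L0/L1/L2 = CFH/EDG/- → run C
t=12: L0/L1/L2 = FH/EDGC/- → run F
t=13: L0/L1/L2 = FH/EDGC/- → run F
t=14: L0/L1/L2 = H/EDGCF/- → run H
t=15: L0/L1/L2 = H/EDGCF/- → run H
t=16: L0/L1/L2 = -/EDGCFH/- → run E
t=17: L0/L1/L2 = -/EDGCFH/- → run E
t=18: L0/L1/L2 = -/EDGCFH/- → run E
t=19: L0/L1/L2 = -/DGCFH/- → run D
t=20: L0/L1/L2 = -/GCFH/- → run G
t=21: L0/L1/L2 = -/GCFH/- → run G
t=22: L0/L1/L2 = -/GCFH/- → run G
t=23: L0/L1/L2 = -/GCFH/- → run G
t=24: L0/L1/L2 = -/CFH/- → run C
t=25: L0/L1/L2 = -/CFH/- → run C
t=26: L0/L1/L2 = -/CFH/- → run C
t=27: L0/L1/L2 = -/CFH/- → run C
t=28: L0/L1/L2 = -/FH/- → run F
t=29: L0/L1/L2 = -/FH/- → run F
t=30: L0/L1/L2 = -/FH/- → run F
t=31: L0/L1/L2 = -/H/- → run H
t=32: (idle)
t=33: (idle)
t=34: (idle)
t=35: (idle)
t=36: (idle)

running at tick 24 = C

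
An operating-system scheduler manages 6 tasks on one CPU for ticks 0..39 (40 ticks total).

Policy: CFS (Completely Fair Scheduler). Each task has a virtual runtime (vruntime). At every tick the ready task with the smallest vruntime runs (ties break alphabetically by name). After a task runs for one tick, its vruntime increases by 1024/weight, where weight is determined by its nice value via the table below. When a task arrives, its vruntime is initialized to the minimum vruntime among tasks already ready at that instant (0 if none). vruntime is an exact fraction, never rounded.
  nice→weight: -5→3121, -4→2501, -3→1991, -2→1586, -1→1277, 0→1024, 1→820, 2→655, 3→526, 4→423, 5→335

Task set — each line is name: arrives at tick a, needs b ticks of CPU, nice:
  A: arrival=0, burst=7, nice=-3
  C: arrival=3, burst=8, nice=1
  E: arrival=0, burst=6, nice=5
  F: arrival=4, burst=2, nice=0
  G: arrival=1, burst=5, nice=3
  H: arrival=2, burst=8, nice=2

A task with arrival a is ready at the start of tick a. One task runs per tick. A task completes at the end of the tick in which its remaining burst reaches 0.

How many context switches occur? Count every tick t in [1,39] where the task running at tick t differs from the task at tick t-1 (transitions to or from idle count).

context switches = 34

t=0: vr[A=0 E=0] → run A
t=1: vr[A=1024/1991 E=0 G=0] → run E
t=2: vr[A=1024/1991 E=1024/335 G=0 H=0] → run G
t=3: vr[A=1024/1991 C=0 E=1024/335 G=512/263 H=0] → run C
t=4: vr[A=1024/1991 C=256/205 E=1024/335 F=0 G=512/263 H=0] → run F
t=5: vr[A=1024/1991 C=256/205 E=1024/335 F=1 G=512/263 H=0] → run H
t=6: vr[A=1024/1991 C=256/205 E=1024/335 F=1 G=512/263 H=1024/655] → run A
t=7: vr[A=2048/1991 C=256/205 E=1024/335 F=1 G=512/263 H=1024/655] → run F
t=8: vr[A=2048/1991 C=256/205 E=1024/335 G=512/263 H=1024/655] → run A
t=9: vr[A=3072/1991 C=256/205 E=1024/335 G=512/263 H=1024/655] → run C
t=10: vr[A=3072/1991 C=512/205 E=1024/335 G=512/263 H=1024/655] → run A
t=11: vr[A=4096/1991 C=512/205 E=1024/335 G=512/263 H=1024/655] → run H
t=12: vr[A=4096/1991 C=512/205 E=1024/335 G=512/263 H=2048/655] → run G
t=13: vr[A=4096/1991 C=512/205 E=1024/335 G=1024/263 H=2048/655] → run A
t=14: vr[A=5120/1991 C=512/205 E=1024/335 G=1024/263 H=2048/655] → run C
t=15: vr[A=5120/1991 C=768/205 E=1024/335 G=1024/263 H=2048/655] → run A
t=16: vr[A=6144/1991 C=768/205 E=1024/335 G=1024/263 H=2048/655] → run E
t=17: vr[A=6144/1991 C=768/205 E=2048/335 G=1024/263 H=2048/655] → run A
t=18: vr[C=768/205 E=2048/335 G=1024/263 H=2048/655] → run H
t=19: vr[C=768/205 E=2048/335 G=1024/263 H=3072/655] → run C
t=20: vr[C=1024/205 E=2048/335 G=1024/263 H=3072/655] → run G
t=21: vr[C=1024/205 E=2048/335 G=1536/263 H=3072/655] → run H
t=22: vr[C=1024/205 E=2048/335 G=1536/263 H=4096/655] → run C
t=23: vr[C=256/41 E=2048/335 G=1536/263 H=4096/655] → run G
t=24: vr[C=256/41 E=2048/335 G=2048/263 H=4096/655] → run E
t=25: vr[C=256/41 E=3072/335 G=2048/263 H=4096/655] → run C
t=26: vr[C=1536/205 E=3072/335 G=2048/263 H=4096/655] → run H
t=27: vr[C=1536/205 E=3072/335 G=2048/263 H=1024/131] → run C
t=28: vr[C=1792/205 E=3072/335 G=2048/263 H=1024/131] → run G
t=29: vr[C=1792/205 E=3072/335 H=1024/131] → run H
t=30: vr[C=1792/205 E=3072/335 H=6144/655] → run C
t=31: vr[E=3072/335 H=6144/655] → run E
t=32: vr[E=4096/335 H=6144/655] → run H
t=33: vr[E=4096/335 H=7168/655] → run H
t=34: vr[E=4096/335] → run E
t=35: vr[E=1024/67] → run E
t=36: (idle)
t=37: (idle)
t=38: (idle)
t=39: (idle)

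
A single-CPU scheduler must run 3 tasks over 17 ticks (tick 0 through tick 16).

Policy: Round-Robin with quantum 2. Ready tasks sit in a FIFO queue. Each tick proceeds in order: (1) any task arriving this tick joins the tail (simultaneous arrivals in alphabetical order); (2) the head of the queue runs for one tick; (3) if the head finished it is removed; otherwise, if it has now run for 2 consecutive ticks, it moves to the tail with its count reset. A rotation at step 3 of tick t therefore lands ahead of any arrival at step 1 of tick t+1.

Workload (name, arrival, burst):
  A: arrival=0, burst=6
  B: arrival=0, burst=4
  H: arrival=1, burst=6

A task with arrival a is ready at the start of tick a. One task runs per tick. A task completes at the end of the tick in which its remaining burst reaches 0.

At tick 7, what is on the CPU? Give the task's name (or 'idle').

t=0: queue=[A,B] q_used=0 → run A
t=1: queue=[A,B,H] q_used=1 → run A
t=2: queue=[B,H,A] q_used=0 → run B
t=3: queue=[B,H,A] q_used=1 → run B
t=4: queue=[H,A,B] q_used=0 → run H
t=5: queue=[H,A,B] q_used=1 → run H
t=6: queue=[A,B,H] q_used=0 → run A
t=7: queue=[A,B,H] q_used=1 → run A
t=8: queue=[B,H,A] q_used=0 → run B
t=9: queue=[B,H,A] q_used=1 → run B
t=10: queue=[H,A] q_used=0 → run H
t=11: queue=[H,A] q_used=1 → run H
t=12: queue=[A,H] q_used=0 → run A
t=13: queue=[A,H] q_used=1 → run A
t=14: queue=[H] q_used=0 → run H
t=15: queue=[H] q_used=1 → run H
t=16: (idle)

running at tick 7 = A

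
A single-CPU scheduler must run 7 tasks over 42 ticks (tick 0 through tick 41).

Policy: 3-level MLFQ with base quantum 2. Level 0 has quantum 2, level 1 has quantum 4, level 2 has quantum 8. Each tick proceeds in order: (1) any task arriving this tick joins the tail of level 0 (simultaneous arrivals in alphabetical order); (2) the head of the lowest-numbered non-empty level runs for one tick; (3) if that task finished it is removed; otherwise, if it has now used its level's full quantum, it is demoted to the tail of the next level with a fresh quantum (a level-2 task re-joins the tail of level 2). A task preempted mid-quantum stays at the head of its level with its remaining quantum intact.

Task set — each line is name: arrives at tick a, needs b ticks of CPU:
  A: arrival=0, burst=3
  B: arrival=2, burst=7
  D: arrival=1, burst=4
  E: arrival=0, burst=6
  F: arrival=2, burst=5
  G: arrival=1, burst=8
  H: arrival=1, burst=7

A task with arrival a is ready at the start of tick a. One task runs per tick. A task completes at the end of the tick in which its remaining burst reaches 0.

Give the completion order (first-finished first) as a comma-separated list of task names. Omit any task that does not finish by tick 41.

t=0: L0/L1/L2 = AE/-/- → run A
t=1: L0/L1/L2 = AEDGH/-/- → run A
t=2: L0/L1/L2 = EDGHBF/A/- → run E
t=3: L0/L1/L2 = EDGHBF/A/- → run E
t=4: L0/L1/L2 = DGHBF/AE/- → run D
t=5: L0/L1/L2 = DGHBF/AE/- → run D
t=6: L0/L1/L2 = GHBF/AED/- → run G
t=7: L0/L1/L2 = GHBF/AED/- → run G
t=8: L0/L1/L2 = HBF/AEDG/- → run H
t=9: L0/L1/L2 = HBF/AEDG/- → run H
t=10: L0/L1/L2 = BF/AEDGH/- → run B
t=11: L0/L1/L2 = BF/AEDGH/- → run B
t=12: L0/L1/L2 = F/AEDGHB/- → run F
t=13: L0/L1/L2 = F/AEDGHB/- → run F
t=14: L0/L1/L2 = -/AEDGHBF/- → run A
t=15: L0/L1/L2 = -/EDGHBF/- → run E
t=16: L0/L1/L2 = -/EDGHBF/- → run E
t=17: L0/L1/L2 = -/EDGHBF/- → run E
t=18: L0/L1/L2 = -/EDGHBF/- → run E
t=19: L0/L1/L2 = -/DGHBF/- → run D
t=20: L0/L1/L2 = -/DGHBF/- → run D
t=21: L0/L1/L2 = -/GHBF/- → run G
t=22: L0/L1/L2 = -/GHBF/- → run G
t=23: L0/L1/L2 = -/GHBF/- → run G
t=24: L0/L1/L2 = -/GHBF/- → run G
t=25: L0/L1/L2 = -/HBF/G → run H
t=26: L0/L1/L2 = -/HBF/G → run H
t=27: L0/L1/L2 = -/HBF/G → run H
t=28: L0/L1/L2 = -/HBF/G → run H
t=29: L0/L1/L2 = -/BF/GH → run B
t=30: L0/L1/L2 = -/BF/GH → run B
t=31: L0/L1/L2 = -/BF/GH → run B
t=32: L0/L1/L2 = -/BF/GH → run B
t=33: L0/L1/L2 = -/F/GHB → run F
t=34: L0/L1/L2 = -/F/GHB → run F
t=35: L0/L1/L2 = -/F/GHB → run F
t=36: L0/L1/L2 = -/-/GHB → run G
t=37: L0/L1/L2 = -/-/GHB → run G
t=38: L0/L1/L2 = -/-/HB → run H
t=39: L0/L1/L2 = -/-/B → run B
t=40: (idle)
t=41: (idle)

completion order = A, E, D, F, G, H, B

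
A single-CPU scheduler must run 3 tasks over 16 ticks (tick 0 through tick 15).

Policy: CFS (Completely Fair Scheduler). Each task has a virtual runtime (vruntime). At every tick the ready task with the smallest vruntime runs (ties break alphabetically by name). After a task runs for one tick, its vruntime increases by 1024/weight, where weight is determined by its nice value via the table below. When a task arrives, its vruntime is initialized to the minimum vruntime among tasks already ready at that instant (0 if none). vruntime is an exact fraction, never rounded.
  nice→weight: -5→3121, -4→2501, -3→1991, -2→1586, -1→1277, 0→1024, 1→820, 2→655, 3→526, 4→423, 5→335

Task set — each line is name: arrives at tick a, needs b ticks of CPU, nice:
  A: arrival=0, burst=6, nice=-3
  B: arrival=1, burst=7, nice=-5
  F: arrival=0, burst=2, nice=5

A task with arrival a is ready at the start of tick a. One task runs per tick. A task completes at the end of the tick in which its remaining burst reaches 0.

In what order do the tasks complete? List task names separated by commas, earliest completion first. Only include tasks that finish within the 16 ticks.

completion order = B, A, F

t=0: vr[A=0 F=0] → run A
t=1: vr[A=1024/1991 B=0 F=0] → run B
t=2: vr[A=1024/1991 B=1024/3121 F=0] → run F
t=3: vr[A=1024/1991 B=1024/3121 F=1024/335] → run B
t=4: vr[A=1024/1991 B=2048/3121 F=1024/335] → run A
t=5: vr[A=2048/1991 B=2048/3121 F=1024/335] → run B
t=6: vr[A=2048/1991 B=3072/3121 F=1024/335] → run B
t=7: vr[A=2048/1991 B=4096/3121 F=1024/335] → run A
t=8: vr[A=3072/1991 B=4096/3121 F=1024/335] → run B
t=9: vr[A=3072/1991 B=5120/3121 F=1024/335] → run A
t=10: vr[A=4096/1991 B=5120/3121 F=1024/335] → run B
t=11: vr[A=4096/1991 B=6144/3121 F=1024/335] → run B
t=12: vr[A=4096/1991 F=1024/335] → run A
t=13: vr[A=5120/1991 F=1024/335] → run A
t=14: vr[F=1024/335] → run F
t=15: (idle)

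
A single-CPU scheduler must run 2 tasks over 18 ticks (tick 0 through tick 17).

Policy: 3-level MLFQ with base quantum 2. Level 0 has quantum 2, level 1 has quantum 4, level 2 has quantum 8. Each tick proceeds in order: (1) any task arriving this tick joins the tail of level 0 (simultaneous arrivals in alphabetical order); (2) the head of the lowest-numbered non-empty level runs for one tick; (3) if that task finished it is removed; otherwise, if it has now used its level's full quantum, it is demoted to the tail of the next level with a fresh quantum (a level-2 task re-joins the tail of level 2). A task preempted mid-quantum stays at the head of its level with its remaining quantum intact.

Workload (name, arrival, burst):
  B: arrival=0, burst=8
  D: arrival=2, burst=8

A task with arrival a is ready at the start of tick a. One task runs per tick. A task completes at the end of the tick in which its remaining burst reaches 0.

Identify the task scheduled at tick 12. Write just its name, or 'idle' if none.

running at tick 12 = B

t=0: L0/L1/L2 = B/-/- → run B
t=1: L0/L1/L2 = B/-/- → run B
t=2: L0/L1/L2 = D/B/- → run D
t=3: L0/L1/L2 = D/B/- → run D
t=4: L0/L1/L2 = -/BD/- → run B
t=5: L0/L1/L2 = -/BD/- → run B
t=6: L0/L1/L2 = -/BD/- → run B
t=7: L0/L1/L2 = -/BD/- → run B
t=8: L0/L1/L2 = -/D/B → run D
t=9: L0/L1/L2 = -/D/B → run D
t=10: L0/L1/L2 = -/D/B → run D
t=11: L0/L1/L2 = -/D/B → run D
t=12: L0/L1/L2 = -/-/BD → run B
t=13: L0/L1/L2 = -/-/BD → run B
t=14: L0/L1/L2 = -/-/D → run D
t=15: L0/L1/L2 = -/-/D → run D
t=16: (idle)
t=17: (idle)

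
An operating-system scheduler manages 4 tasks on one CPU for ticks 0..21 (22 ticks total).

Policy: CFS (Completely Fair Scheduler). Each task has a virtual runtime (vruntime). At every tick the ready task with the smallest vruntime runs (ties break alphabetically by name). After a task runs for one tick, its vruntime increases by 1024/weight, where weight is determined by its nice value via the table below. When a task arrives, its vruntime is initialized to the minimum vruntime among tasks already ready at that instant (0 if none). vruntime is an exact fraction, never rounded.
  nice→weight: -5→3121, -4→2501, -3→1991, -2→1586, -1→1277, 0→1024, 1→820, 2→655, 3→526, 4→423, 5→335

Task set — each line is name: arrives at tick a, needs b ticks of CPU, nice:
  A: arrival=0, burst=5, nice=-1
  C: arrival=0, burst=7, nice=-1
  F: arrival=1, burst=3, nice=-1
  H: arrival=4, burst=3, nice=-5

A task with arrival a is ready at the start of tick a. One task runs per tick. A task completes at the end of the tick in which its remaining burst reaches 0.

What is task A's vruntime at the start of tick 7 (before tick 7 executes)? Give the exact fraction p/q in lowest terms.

t=0: vr[A=0 C=0] → run A
t=1: vr[A=1024/1277 C=0 F=0] → run C
t=2: vr[A=1024/1277 C=1024/1277 F=0] → run F
t=3: vr[A=1024/1277 C=1024/1277 F=1024/1277] → run A
t=4: vr[A=2048/1277 C=1024/1277 F=1024/1277 H=1024/1277] → run C
t=5: vr[A=2048/1277 C=2048/1277 F=1024/1277 H=1024/1277] → run F
t=6: vr[A=2048/1277 C=2048/1277 F=2048/1277 H=1024/1277] → run H
t=7: vr[A=2048/1277 C=2048/1277 F=2048/1277 H=4503552/3985517] → run H
t=8: vr[A=2048/1277 C=2048/1277 F=2048/1277 H=5811200/3985517] → run H
t=9: vr[A=2048/1277 C=2048/1277 F=2048/1277] → run A
t=10: vr[A=3072/1277 C=2048/1277 F=2048/1277] → run C
t=11: vr[A=3072/1277 C=3072/1277 F=2048/1277] → run F
t=12: vr[A=3072/1277 C=3072/1277] → run A
t=13: vr[A=4096/1277 C=3072/1277] → run C
t=14: vr[A=4096/1277 C=4096/1277] → run A
t=15: vr[C=4096/1277] → run C
t=16: vr[C=5120/1277] → run C
t=17: vr[C=6144/1277] → run C
t=18: (idle)
t=19: (idle)
t=20: (idle)
t=21: (idle)

vruntime(A, start of tick 7) = 2048/1277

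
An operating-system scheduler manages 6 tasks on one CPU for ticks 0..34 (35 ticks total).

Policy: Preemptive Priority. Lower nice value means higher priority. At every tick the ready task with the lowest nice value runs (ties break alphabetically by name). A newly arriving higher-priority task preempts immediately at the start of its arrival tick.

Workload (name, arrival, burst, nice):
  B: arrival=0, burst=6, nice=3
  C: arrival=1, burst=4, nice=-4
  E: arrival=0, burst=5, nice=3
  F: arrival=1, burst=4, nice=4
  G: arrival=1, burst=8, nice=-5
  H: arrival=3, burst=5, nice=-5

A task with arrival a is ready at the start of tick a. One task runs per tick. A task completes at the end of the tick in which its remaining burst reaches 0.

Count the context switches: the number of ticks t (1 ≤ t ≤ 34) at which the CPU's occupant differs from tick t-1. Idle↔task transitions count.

t=0: ready={B,E} → run B
t=1: ready={B,C,E,F,G} → run G
t=2: ready={B,C,E,F,G} → run G
t=3: ready={B,C,E,F,G,H} → run G
t=4: ready={B,C,E,F,G,H} → run G
t=5: ready={B,C,E,F,G,H} → run G
t=6: ready={B,C,E,F,G,H} → run G
t=7: ready={B,C,E,F,G,H} → run G
t=8: ready={B,C,E,F,G,H} → run G
t=9: ready={B,C,E,F,H} → run H
t=10: ready={B,C,E,F,H} → run H
t=11: ready={B,C,E,F,H} → run H
t=12: ready={B,C,E,F,H} → run H
t=13: ready={B,C,E,F,H} → run H
t=14: ready={B,C,E,F} → run C
t=15: ready={B,C,E,F} → run C
t=16: ready={B,C,E,F} → run C
t=17: ready={B,C,E,F} → run C
t=18: ready={B,E,F} → run B
t=19: ready={B,E,F} → run B
t=20: ready={B,E,F} → run B
t=21: ready={B,E,F} → run B
t=22: ready={B,E,F} → run B
t=23: ready={E,F} → run E
t=24: ready={E,F} → run E
t=25: ready={E,F} → run E
t=26: ready={E,F} → run E
t=27: ready={E,F} → run E
t=28: ready={F} → run F
t=29: ready={F} → run F
t=30: ready={F} → run F
t=31: ready={F} → run F
t=32: (idle)
t=33: (idle)
t=34: (idle)

context switches = 7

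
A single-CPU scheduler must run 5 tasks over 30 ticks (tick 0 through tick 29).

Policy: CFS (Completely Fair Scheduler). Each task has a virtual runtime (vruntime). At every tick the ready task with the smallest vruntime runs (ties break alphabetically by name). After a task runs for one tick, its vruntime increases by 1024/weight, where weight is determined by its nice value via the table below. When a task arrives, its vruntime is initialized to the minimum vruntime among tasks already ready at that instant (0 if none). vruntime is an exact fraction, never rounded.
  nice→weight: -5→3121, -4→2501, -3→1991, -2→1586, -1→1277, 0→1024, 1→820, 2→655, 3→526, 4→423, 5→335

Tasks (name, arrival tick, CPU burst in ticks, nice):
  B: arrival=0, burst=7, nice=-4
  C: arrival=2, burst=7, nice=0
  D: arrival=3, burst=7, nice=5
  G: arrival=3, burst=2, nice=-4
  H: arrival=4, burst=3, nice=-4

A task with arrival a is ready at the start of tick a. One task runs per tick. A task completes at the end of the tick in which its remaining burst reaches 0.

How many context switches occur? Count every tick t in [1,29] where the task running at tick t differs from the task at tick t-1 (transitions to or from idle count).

t=0: vr[B=0] → run B
t=1: vr[B=1024/2501] → run B
t=2: vr[B=2048/2501 C=2048/2501] → run B
t=3: vr[B=3072/2501 C=2048/2501 D=2048/2501 G=2048/2501] → run C
t=4: vr[B=3072/2501 C=4549/2501 D=2048/2501 G=2048/2501 H=2048/2501] → run D
t=5: vr[B=3072/2501 C=4549/2501 D=3247104/837835 G=2048/2501 H=2048/2501] → run G
t=6: vr[B=3072/2501 C=4549/2501 D=3247104/837835 G=3072/2501 H=2048/2501] → run H
t=7: vr[B=3072/2501 C=4549/2501 D=3247104/837835 G=3072/2501 H=3072/2501] → run B
t=8: vr[B=4096/2501 C=4549/2501 D=3247104/837835 G=3072/2501 H=3072/2501] → run G
t=9: vr[B=4096/2501 C=4549/2501 D=3247104/837835 H=3072/2501] → run H
t=10: vr[B=4096/2501 C=4549/2501 D=3247104/837835 H=4096/2501] → run B
t=11: vr[B=5120/2501 C=4549/2501 D=3247104/837835 H=4096/2501] → run H
t=12: vr[B=5120/2501 C=4549/2501 D=3247104/837835] → run C
t=13: vr[B=5120/2501 C=7050/2501 D=3247104/837835] → run B
t=14: vr[B=6144/2501 C=7050/2501 D=3247104/837835] → run B
t=15: vr[C=7050/2501 D=3247104/837835] → run C
t=16: vr[C=9551/2501 D=3247104/837835] → run C
t=17: vr[C=12052/2501 D=3247104/837835] → run D
t=18: vr[C=12052/2501 D=5808128/837835] → run C
t=19: vr[C=14553/2501 D=5808128/837835] → run C
t=20: vr[C=17054/2501 D=5808128/837835] → run C
t=21: vr[D=5808128/837835] → run D
t=22: vr[D=8369152/837835] → run D
t=23: vr[D=10930176/837835] → run D
t=24: vr[D=2698240/167567] → run D
t=25: vr[D=16052224/837835] → run D
t=26: (idle)
t=27: (idle)
t=28: (idle)
t=29: (idle)

context switches = 16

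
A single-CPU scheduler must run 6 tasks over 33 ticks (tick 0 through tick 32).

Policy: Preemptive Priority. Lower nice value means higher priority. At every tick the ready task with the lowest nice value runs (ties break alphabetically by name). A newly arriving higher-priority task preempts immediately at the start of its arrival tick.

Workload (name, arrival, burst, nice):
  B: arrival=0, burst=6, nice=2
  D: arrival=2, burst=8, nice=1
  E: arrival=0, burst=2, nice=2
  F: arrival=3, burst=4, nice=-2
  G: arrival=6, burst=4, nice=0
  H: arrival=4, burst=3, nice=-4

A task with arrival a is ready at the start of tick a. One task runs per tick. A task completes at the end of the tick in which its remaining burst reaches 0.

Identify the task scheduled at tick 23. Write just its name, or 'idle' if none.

running at tick 23 = B

t=0: ready={B,E} → run B
t=1: ready={B,E} → run B
t=2: ready={B,D,E} → run D
t=3: ready={B,D,E,F} → run F
t=4: ready={B,D,E,F,H} → run H
t=5: ready={B,D,E,F,H} → run H
t=6: ready={B,D,E,F,G,H} → run H
t=7: ready={B,D,E,F,G} → run F
t=8: ready={B,D,E,F,G} → run F
t=9: ready={B,D,E,F,G} → run F
t=10: ready={B,D,E,G} → run G
t=11: ready={B,D,E,G} → run G
t=12: ready={B,D,E,G} → run G
t=13: ready={B,D,E,G} → run G
t=14: ready={B,D,E} → run D
t=15: ready={B,D,E} → run D
t=16: ready={B,D,E} → run D
t=17: ready={B,D,E} → run D
t=18: ready={B,D,E} → run D
t=19: ready={B,D,E} → run D
t=20: ready={B,D,E} → run D
t=21: ready={B,E} → run B
t=22: ready={B,E} → run B
t=23: ready={B,E} → run B
t=24: ready={B,E} → run B
t=25: ready={E} → run E
t=26: ready={E} → run E
t=27: (idle)
t=28: (idle)
t=29: (idle)
t=30: (idle)
t=31: (idle)
t=32: (idle)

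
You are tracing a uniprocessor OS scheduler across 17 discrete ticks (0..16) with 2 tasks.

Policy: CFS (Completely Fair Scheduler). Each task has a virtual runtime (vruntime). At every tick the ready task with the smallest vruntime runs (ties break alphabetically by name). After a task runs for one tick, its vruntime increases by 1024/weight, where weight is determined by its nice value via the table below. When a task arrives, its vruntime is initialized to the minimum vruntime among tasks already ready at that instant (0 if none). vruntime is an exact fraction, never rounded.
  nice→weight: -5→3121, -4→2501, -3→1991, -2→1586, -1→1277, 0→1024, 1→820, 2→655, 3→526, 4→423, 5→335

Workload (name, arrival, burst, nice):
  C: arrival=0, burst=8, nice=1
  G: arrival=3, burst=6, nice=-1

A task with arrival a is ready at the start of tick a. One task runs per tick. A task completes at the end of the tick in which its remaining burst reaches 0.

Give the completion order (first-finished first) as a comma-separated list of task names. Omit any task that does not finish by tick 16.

completion order = G, C

t=0: vr[C=0] → run C
t=1: vr[C=256/205] → run C
t=2: vr[C=512/205] → run C
t=3: vr[C=768/205 G=768/205] → run C
t=4: vr[C=1024/205 G=768/205] → run G
t=5: vr[C=1024/205 G=1190656/261785] → run G
t=6: vr[C=1024/205 G=1400576/261785] → run C
t=7: vr[C=256/41 G=1400576/261785] → run G
t=8: vr[C=256/41 G=1610496/261785] → run G
t=9: vr[C=256/41 G=1820416/261785] → run C
t=10: vr[C=1536/205 G=1820416/261785] → run G
t=11: vr[C=1536/205 G=2030336/261785] → run C
t=12: vr[C=1792/205 G=2030336/261785] → run G
t=13: vr[C=1792/205] → run C
t=14: (idle)
t=15: (idle)
t=16: (idle)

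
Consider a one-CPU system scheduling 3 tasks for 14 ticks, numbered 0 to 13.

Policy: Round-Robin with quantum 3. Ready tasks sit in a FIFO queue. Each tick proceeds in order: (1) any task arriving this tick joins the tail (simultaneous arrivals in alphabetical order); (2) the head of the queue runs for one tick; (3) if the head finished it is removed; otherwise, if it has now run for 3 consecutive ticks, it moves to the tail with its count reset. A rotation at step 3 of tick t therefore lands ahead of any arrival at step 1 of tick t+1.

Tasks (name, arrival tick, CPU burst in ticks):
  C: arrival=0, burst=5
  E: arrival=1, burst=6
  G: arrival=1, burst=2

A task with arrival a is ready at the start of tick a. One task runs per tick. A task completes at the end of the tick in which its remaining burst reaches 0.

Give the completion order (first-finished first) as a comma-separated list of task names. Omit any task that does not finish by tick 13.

completion order = G, C, E

t=0: queue=[C] q_used=0 → run C
t=1: queue=[C,E,G] q_used=1 → run C
t=2: queue=[C,E,G] q_used=2 → run C
t=3: queue=[E,G,C] q_used=0 → run E
t=4: queue=[E,G,C] q_used=1 → run E
t=5: queue=[E,G,C] q_used=2 → run E
t=6: queue=[G,C,E] q_used=0 → run G
t=7: queue=[G,C,E] q_used=1 → run G
t=8: queue=[C,E] q_used=0 → run C
t=9: queue=[C,E] q_used=1 → run C
t=10: queue=[E] q_used=0 → run E
t=11: queue=[E] q_used=1 → run E
t=12: queue=[E] q_used=2 → run E
t=13: (idle)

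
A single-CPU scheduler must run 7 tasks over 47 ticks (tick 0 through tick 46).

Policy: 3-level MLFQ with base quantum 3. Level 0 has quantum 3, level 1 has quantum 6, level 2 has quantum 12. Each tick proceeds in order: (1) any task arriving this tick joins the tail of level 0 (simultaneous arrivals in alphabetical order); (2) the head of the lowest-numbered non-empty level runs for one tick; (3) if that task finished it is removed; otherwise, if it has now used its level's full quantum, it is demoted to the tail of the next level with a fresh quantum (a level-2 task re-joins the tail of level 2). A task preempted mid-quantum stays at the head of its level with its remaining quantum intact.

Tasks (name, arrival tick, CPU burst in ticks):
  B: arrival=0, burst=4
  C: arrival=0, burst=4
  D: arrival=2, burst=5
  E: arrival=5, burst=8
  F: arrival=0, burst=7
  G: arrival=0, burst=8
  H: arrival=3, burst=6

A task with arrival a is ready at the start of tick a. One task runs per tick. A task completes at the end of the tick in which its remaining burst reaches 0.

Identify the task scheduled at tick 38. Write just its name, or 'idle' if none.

t=0: L0/L1/L2 = BCFG/-/- → run B
t=1: L0/L1/L2 = BCFG/-/- → run B
t=2: L0/L1/L2 = BCFGD/-/- → run B
t=3: L0/L1/L2 = CFGDH/B/- → run C
t=4: L0/L1/L2 = CFGDH/B/- → run C
t=5: L0/L1/L2 = CFGDHE/B/- → run C
t=6: L0/L1/L2 = FGDHE/BC/- → run F
t=7: L0/L1/L2 = FGDHE/BC/- → run F
t=8: L0/L1/L2 = FGDHE/BC/- → run F
t=9: L0/L1/L2 = GDHE/BCF/- → run G
t=10: L0/L1/L2 = GDHE/BCF/- → run G
t=11: L0/L1/L2 = GDHE/BCF/- → run G
t=12: L0/L1/L2 = DHE/BCFG/- → run D
t=13: L0/L1/L2 = DHE/BCFG/- → run D
t=14: L0/L1/L2 = DHE/BCFG/- → run D
t=15: L0/L1/L2 = HE/BCFGD/- → run H
t=16: L0/L1/L2 = HE/BCFGD/- → run H
t=17: L0/L1/L2 = HE/BCFGD/- → run H
t=18: L0/L1/L2 = E/BCFGDH/- → run E
t=19: L0/L1/L2 = E/BCFGDH/- → run E
t=20: L0/L1/L2 = E/BCFGDH/- → run E
t=21: L0/L1/L2 = -/BCFGDHE/- → run B
t=22: L0/L1/L2 = -/CFGDHE/- → run C
t=23: L0/L1/L2 = -/FGDHE/- → run F
t=24: L0/L1/L2 = -/FGDHE/- → run F
t=25: L0/L1/L2 = -/FGDHE/- → run F
t=26: L0/L1/L2 = -/FGDHE/- → run F
t=27: L0/L1/L2 = -/GDHE/- → run G
t=28: L0/L1/L2 = -/GDHE/- → run G
t=29: L0/L1/L2 = -/GDHE/- → run G
t=30: L0/L1/L2 = -/GDHE/- → run G
t=31: L0/L1/L2 = -/GDHE/- → run G
t=32: L0/L1/L2 = -/DHE/- → run D
t=33: L0/L1/L2 = -/DHE/- → run D
t=34: L0/L1/L2 = -/HE/- → run H
t=35: L0/L1/L2 = -/HE/- → run H
t=36: L0/L1/L2 = -/HE/- → run H
t=37: L0/L1/L2 = -/E/- → run E
t=38: L0/L1/L2 = -/E/- → run E
t=39: L0/L1/L2 = -/E/- → run E
t=40: L0/L1/L2 = -/E/- → run E
t=41: L0/L1/L2 = -/E/- → run E
t=42: (idle)
t=43: (idle)
t=44: (idle)
t=45: (idle)
t=46: (idle)

running at tick 38 = E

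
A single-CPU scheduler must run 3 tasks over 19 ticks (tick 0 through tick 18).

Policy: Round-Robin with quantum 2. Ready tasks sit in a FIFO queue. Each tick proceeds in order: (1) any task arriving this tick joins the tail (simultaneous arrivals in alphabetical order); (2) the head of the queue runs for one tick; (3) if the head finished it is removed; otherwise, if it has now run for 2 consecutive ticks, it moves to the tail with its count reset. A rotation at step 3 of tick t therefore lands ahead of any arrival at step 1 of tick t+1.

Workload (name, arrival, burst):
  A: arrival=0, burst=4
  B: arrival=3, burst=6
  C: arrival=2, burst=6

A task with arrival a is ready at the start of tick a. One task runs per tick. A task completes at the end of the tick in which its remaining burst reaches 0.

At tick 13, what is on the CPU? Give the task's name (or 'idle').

running at tick 13 = C

t=0: queue=[A] q_used=0 → run A
t=1: queue=[A] q_used=1 → run A
t=2: queue=[A,C] q_used=0 → run A
t=3: queue=[A,C,B] q_used=1 → run A
t=4: queue=[C,B] q_used=0 → run C
t=5: queue=[C,B] q_used=1 → run C
t=6: queue=[B,C] q_used=0 → run B
t=7: queue=[B,C] q_used=1 → run B
t=8: queue=[C,B] q_used=0 → run C
t=9: queue=[C,B] q_used=1 → run C
t=10: queue=[B,C] q_used=0 → run B
t=11: queue=[B,C] q_used=1 → run B
t=12: queue=[C,B] q_used=0 → run C
t=13: queue=[C,B] q_used=1 → run C
t=14: queue=[B] q_used=0 → run B
t=15: queue=[B] q_used=1 → run B
t=16: (idle)
t=17: (idle)
t=18: (idle)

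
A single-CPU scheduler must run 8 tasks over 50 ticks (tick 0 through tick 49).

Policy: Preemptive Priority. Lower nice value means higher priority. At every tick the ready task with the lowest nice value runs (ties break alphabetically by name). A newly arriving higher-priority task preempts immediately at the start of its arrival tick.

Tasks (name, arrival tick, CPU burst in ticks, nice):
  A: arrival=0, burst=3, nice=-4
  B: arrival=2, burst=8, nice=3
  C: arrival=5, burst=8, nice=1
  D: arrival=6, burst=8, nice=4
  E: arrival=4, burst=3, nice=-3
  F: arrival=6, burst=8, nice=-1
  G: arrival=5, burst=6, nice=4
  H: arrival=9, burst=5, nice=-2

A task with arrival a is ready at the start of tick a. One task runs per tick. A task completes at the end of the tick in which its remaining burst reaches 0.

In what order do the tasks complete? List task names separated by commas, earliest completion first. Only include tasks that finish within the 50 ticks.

completion order = A, E, H, F, C, B, D, G

t=0: ready={A} → run A
t=1: ready={A} → run A
t=2: ready={A,B} → run A
t=3: ready={B} → run B
t=4: ready={B,E} → run E
t=5: ready={B,C,E,G} → run E
t=6: ready={B,C,D,E,F,G} → run E
t=7: ready={B,C,D,F,G} → run F
t=8: ready={B,C,D,F,G} → run F
t=9: ready={B,C,D,F,G,H} → run H
t=10: ready={B,C,D,F,G,H} → run H
t=11: ready={B,C,D,F,G,H} → run H
t=12: ready={B,C,D,F,G,H} → run H
t=13: ready={B,C,D,F,G,H} → run H
t=14: ready={B,C,D,F,G} → run F
t=15: ready={B,C,D,F,G} → run F
t=16: ready={B,C,D,F,G} → run F
t=17: ready={B,C,D,F,G} → run F
t=18: ready={B,C,D,F,G} → run F
t=19: ready={B,C,D,F,G} → run F
t=20: ready={B,C,D,G} → run C
t=21: ready={B,C,D,G} → run C
t=22: ready={B,C,D,G} → run C
t=23: ready={B,C,D,G} → run C
t=24: ready={B,C,D,G} → run C
t=25: ready={B,C,D,G} → run C
t=26: ready={B,C,D,G} → run C
t=27: ready={B,C,D,G} → run C
t=28: ready={B,D,G} → run B
t=29: ready={B,D,G} → run B
t=30: ready={B,D,G} → run B
t=31: ready={B,D,G} → run B
t=32: ready={B,D,G} → run B
t=33: ready={B,D,G} → run B
t=34: ready={B,D,G} → run B
t=35: ready={D,G} → run D
t=36: ready={D,G} → run D
t=37: ready={D,G} → run D
t=38: ready={D,G} → run D
t=39: ready={D,G} → run D
t=40: ready={D,G} → run D
t=41: ready={D,G} → run D
t=42: ready={D,G} → run D
t=43: ready={G} → run G
t=44: ready={G} → run G
t=45: ready={G} → run G
t=46: ready={G} → run G
t=47: ready={G} → run G
t=48: ready={G} → run G
t=49: (idle)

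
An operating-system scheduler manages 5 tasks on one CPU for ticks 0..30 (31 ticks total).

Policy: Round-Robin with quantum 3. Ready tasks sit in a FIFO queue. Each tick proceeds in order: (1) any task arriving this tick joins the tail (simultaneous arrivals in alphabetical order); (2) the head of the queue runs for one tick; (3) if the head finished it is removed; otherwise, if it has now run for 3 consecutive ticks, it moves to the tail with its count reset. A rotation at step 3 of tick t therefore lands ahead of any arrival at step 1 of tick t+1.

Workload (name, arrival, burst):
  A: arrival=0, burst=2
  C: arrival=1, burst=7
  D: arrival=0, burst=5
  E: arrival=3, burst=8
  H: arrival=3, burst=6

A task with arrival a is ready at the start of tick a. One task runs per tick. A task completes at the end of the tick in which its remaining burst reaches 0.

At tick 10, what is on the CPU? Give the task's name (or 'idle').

t=0: queue=[A,D] q_used=0 → run A
t=1: queue=[A,D,C] q_used=1 → run A
t=2: queue=[D,C] q_used=0 → run D
t=3: queue=[D,C,E,H] q_used=1 → run D
t=4: queue=[D,C,E,H] q_used=2 → run D
t=5: queue=[C,E,H,D] q_used=0 → run C
t=6: queue=[C,E,H,D] q_used=1 → run C
t=7: queue=[C,E,H,D] q_used=2 → run C
t=8: queue=[E,H,D,C] q_used=0 → run E
t=9: queue=[E,H,D,C] q_used=1 → run E
t=10: queue=[E,H,D,C] q_used=2 → run E
t=11: queue=[H,D,C,E] q_used=0 → run H
t=12: queue=[H,D,C,E] q_used=1 → run H
t=13: queue=[H,D,C,E] q_used=2 → run H
t=14: queue=[D,C,E,H] q_used=0 → run D
t=15: queue=[D,C,E,H] q_used=1 → run D
t=16: queue=[C,E,H] q_used=0 → run C
t=17: queue=[C,E,H] q_used=1 → run C
t=18: queue=[C,E,H] q_used=2 → run C
t=19: queue=[E,H,C] q_used=0 → run E
t=20: queue=[E,H,C] q_used=1 → run E
t=21: queue=[E,H,C] q_used=2 → run E
t=22: queue=[H,C,E] q_used=0 → run H
t=23: queue=[H,C,E] q_used=1 → run H
t=24: queue=[H,C,E] q_used=2 → run H
t=25: queue=[C,E] q_used=0 → run C
t=26: queue=[E] q_used=0 → run E
t=27: queue=[E] q_used=1 → run E
t=28: (idle)
t=29: (idle)
t=30: (idle)

running at tick 10 = E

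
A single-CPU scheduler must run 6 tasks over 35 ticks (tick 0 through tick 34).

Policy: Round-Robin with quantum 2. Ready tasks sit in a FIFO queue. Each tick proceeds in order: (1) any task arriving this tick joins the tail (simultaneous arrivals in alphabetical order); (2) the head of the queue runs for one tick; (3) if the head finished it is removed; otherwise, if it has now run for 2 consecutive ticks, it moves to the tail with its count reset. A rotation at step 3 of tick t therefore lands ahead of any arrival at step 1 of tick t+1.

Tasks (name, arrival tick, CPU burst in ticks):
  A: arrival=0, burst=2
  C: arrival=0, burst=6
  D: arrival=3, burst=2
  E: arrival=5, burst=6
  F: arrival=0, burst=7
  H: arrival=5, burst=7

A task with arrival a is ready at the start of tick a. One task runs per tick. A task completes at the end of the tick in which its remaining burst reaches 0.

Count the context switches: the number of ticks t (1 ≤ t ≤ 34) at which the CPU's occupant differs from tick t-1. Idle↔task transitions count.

t=0: queue=[A,C,F] q_used=0 → run A
t=1: queue=[A,C,F] q_used=1 → run A
t=2: queue=[C,F] q_used=0 → run C
t=3: queue=[C,F,D] q_used=1 → run C
t=4: queue=[F,D,C] q_used=0 → run F
t=5: queue=[F,D,C,E,H] q_used=1 → run F
t=6: queue=[D,C,E,H,F] q_used=0 → run D
t=7: queue=[D,C,E,H,F] q_used=1 → run D
t=8: queue=[C,E,H,F] q_used=0 → run C
t=9: queue=[C,E,H,F] q_used=1 → run C
t=10: queue=[E,H,F,C] q_used=0 → run E
t=11: queue=[E,H,F,C] q_used=1 → run E
t=12: queue=[H,F,C,E] q_used=0 → run H
t=13: queue=[H,F,C,E] q_used=1 → run H
t=14: queue=[F,C,E,H] q_used=0 → run F
t=15: queue=[F,C,E,H] q_used=1 → run F
t=16: queue=[C,E,H,F] q_used=0 → run C
t=17: queue=[C,E,H,F] q_used=1 → run C
t=18: queue=[E,H,F] q_used=0 → run E
t=19: queue=[E,H,F] q_used=1 → run E
t=20: queue=[H,F,E] q_used=0 → run H
t=21: queue=[H,F,E] q_used=1 → run H
t=22: queue=[F,E,H] q_used=0 → run F
t=23: queue=[F,E,H] q_used=1 → run F
t=24: queue=[E,H,F] q_used=0 → run E
t=25: queue=[E,H,F] q_used=1 → run E
t=26: queue=[H,F] q_used=0 → run H
t=27: queue=[H,F] q_used=1 → run H
t=28: queue=[F,H] q_used=0 → run F
t=29: queue=[H] q_used=0 → run H
t=30: (idle)
t=31: (idle)
t=32: (idle)
t=33: (idle)
t=34: (idle)

context switches = 16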